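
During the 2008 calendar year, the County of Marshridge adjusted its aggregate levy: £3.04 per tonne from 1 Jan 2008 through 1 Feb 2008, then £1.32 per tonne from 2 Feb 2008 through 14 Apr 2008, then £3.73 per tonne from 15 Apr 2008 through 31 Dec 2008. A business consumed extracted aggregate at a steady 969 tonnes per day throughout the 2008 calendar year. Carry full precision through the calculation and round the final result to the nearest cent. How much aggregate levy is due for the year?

1 Jan – 1 Feb 2008: 32 days × 969 tonnes/day = 31,008 tonnes at £3.04/tonne → £94,264.32
2 Feb – 14 Apr 2008: 73 days × 969 tonnes/day = 70,737 tonnes at £1.32/tonne → £93,372.84
15 Apr – 31 Dec 2008: 261 days × 969 tonnes/day = 252,909 tonnes at £3.73/tonne → £943,350.57

£1,130,987.73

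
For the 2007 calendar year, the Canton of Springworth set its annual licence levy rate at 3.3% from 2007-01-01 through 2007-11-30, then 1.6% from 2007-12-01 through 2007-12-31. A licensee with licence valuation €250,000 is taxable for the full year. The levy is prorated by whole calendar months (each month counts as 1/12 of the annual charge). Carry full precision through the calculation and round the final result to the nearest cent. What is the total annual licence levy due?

€7,895.83

2007-01-01 to 2007-11-30: 11 months at 3.3% → €250,000 × 3.3% × 11/12 = €7,562.5000
2007-12-01 to 2007-12-31: 1 month at 1.6% → €250,000 × 1.6% × 1/12 = €333.3333
Total = €7,895.8333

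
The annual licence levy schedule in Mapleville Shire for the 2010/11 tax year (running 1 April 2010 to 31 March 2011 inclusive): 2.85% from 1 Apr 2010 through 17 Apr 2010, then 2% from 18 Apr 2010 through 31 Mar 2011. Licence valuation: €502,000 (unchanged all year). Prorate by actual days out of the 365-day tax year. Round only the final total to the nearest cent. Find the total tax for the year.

€10,238.74

1 Apr – 17 Apr 2010: 17 days at 2.85% → €502,000 × 2.85% × 17/365 = €666.3534
18 Apr 2010 – 31 Mar 2011: 348 days at 2% → €502,000 × 2% × 348/365 = €9,572.3836
Total = €10,238.7370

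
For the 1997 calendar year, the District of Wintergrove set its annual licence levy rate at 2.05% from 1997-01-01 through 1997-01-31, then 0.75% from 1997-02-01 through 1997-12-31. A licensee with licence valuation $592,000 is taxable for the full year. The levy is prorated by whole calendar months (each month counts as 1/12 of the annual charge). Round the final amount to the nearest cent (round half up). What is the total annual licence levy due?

1997-01-01 to 1997-01-31: 1 month at 2.05% → $592,000 × 2.05% × 1/12 = $1,011.3333
1997-02-01 to 1997-12-31: 11 months at 0.75% → $592,000 × 0.75% × 11/12 = $4,070.0000
Total = $5,081.3333

$5,081.33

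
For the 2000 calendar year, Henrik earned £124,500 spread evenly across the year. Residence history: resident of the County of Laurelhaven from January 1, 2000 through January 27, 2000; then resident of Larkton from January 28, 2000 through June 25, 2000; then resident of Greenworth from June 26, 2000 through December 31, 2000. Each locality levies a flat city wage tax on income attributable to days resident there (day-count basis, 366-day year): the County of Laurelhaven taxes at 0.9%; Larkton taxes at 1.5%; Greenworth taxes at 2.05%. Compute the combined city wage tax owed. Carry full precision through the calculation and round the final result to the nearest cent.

£2,165.99

The County of Laurelhaven, January 1 – January 27, 2000: 27 days → £124,500 × 0.9% × 27/366 = £82.6598
Larkton, January 28 – June 25, 2000: 150 days → £124,500 × 1.5% × 150/366 = £765.3689
Greenworth, June 26 – December 31, 2000: 189 days → £124,500 × 2.05% × 189/366 = £1,317.9652
Total = £2,165.9939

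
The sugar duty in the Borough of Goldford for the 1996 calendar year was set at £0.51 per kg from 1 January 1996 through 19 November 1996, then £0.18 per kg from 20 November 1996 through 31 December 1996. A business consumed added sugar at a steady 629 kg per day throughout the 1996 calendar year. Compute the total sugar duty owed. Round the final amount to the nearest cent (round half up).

£108,691.20

1 January – 19 November 1996: 324 days × 629 kg/day = 203,796 kg at £0.51/kg → £103,935.96
20 November – 31 December 1996: 42 days × 629 kg/day = 26,418 kg at £0.18/kg → £4,755.24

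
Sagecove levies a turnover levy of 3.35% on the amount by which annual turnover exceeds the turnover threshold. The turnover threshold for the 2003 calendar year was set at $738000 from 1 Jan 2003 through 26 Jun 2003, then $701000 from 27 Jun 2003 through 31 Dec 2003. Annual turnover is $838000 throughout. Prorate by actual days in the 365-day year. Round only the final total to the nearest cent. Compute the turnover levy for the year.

$3988.43

1 Jan – 26 Jun 2003: 177 days, exemption $738000 → ($838000 − $738000) × 3.35% × 177/365 = $1624.5205
27 Jun – 31 Dec 2003: 188 days, exemption $701000 → ($838000 − $701000) × 3.35% × 188/365 = $2363.9068
Total = $3988.4274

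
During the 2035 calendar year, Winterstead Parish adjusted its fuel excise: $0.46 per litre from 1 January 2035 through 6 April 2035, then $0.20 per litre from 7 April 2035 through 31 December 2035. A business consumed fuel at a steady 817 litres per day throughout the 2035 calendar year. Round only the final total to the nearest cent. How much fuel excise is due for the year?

$80033.32

1 January – 6 April 2035: 96 days × 817 litres/day = 78,432 litres at $0.46/litre → $36078.72
7 April – 31 December 2035: 269 days × 817 litres/day = 219,773 litres at $0.20/litre → $43954.60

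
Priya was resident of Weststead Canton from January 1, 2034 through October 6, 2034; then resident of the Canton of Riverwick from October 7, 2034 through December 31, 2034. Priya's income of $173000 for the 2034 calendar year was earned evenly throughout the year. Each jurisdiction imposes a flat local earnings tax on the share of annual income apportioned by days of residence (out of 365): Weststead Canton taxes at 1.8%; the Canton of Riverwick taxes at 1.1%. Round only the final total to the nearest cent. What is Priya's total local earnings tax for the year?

$2828.67

Weststead Canton, January 1 – October 6, 2034: 279 days → $173000 × 1.8% × 279/365 = $2380.2904
The Canton of Riverwick, October 7 – December 31, 2034: 86 days → $173000 × 1.1% × 86/365 = $448.3781
Total = $2828.6685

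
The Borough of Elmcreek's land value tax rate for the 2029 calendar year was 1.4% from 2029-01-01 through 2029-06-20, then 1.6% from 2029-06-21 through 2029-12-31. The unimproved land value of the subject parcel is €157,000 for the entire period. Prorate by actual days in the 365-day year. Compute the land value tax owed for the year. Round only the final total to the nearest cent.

2029-01-01 to 2029-06-20: 171 days at 1.4% → €157,000 × 1.4% × 171/365 = €1,029.7479
2029-06-21 to 2029-12-31: 194 days at 1.6% → €157,000 × 1.6% × 194/365 = €1,335.1452
Total = €2,364.8932

€2,364.89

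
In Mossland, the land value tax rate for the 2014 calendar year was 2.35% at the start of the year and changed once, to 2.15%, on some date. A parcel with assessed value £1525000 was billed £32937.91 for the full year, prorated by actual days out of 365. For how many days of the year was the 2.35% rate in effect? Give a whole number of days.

Let d = days at the first rate; then 365 − d days at the second rate.
£1525000 × [2.35%·d + 2.15%·(365−d)] / 365 = £32937.91
Solving gives d = 18, so the new rate took effect on 19 January 2014.

18 days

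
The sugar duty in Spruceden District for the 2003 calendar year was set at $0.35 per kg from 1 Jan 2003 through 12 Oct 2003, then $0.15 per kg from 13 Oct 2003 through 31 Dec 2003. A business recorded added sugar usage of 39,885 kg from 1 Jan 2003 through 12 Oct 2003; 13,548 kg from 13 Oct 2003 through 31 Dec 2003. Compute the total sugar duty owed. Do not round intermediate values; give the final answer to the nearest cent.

1 Jan – 12 Oct 2003: 39,885 kg at $0.35/kg → $13,959.75
13 Oct – 31 Dec 2003: 13,548 kg at $0.15/kg → $2,032.20

$15,991.95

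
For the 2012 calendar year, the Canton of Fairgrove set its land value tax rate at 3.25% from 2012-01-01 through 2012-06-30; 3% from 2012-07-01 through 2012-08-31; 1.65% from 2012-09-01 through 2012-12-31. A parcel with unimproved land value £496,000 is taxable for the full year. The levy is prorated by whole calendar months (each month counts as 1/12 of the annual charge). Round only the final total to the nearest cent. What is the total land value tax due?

£13,268.00

2012-01-01 to 2012-06-30: 6 months at 3.25% → £496,000 × 3.25% × 6/12 = £8,060.0000
2012-07-01 to 2012-08-31: 2 months at 3% → £496,000 × 3% × 2/12 = £2,480.0000
2012-09-01 to 2012-12-31: 4 months at 1.65% → £496,000 × 1.65% × 4/12 = £2,728.0000
Total = £13,268.0000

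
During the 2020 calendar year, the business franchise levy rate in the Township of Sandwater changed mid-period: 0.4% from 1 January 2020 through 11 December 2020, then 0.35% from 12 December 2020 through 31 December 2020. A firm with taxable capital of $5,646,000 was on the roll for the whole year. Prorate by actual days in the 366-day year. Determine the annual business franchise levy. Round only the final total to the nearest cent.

$22,429.74

1 January – 11 December 2020: 346 days at 0.4% → $5,646,000 × 0.4% × 346/366 = $21,349.9016
12 December – 31 December 2020: 20 days at 0.35% → $5,646,000 × 0.35% × 20/366 = $1,079.8361
Total = $22,429.7377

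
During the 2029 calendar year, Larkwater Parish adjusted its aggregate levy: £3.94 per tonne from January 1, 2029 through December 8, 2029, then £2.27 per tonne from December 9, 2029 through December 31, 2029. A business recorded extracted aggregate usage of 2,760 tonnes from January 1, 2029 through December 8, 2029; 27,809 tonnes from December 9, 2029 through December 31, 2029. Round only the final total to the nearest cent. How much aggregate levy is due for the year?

January 1 – December 8, 2029: 2,760 tonnes at £3.94/tonne → £10,874.40
December 9 – December 31, 2029: 27,809 tonnes at £2.27/tonne → £63,126.43

£74,000.83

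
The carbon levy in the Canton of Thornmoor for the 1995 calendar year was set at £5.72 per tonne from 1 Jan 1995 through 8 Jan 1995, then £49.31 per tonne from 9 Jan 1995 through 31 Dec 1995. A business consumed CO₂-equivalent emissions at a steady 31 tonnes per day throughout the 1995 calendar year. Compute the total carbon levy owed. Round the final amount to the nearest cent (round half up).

1 Jan – 8 Jan 1995: 8 days × 31 tonnes/day = 248 tonnes at £5.72/tonne → £1,418.56
9 Jan – 31 Dec 1995: 357 days × 31 tonnes/day = 11,067 tonnes at £49.31/tonne → £545,713.77

£547,132.33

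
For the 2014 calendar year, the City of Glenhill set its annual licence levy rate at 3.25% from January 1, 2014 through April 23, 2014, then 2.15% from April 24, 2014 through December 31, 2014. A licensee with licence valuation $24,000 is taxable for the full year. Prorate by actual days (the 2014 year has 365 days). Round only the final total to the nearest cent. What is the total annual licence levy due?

$597.73

January 1 – April 23, 2014: 113 days at 3.25% → $24,000 × 3.25% × 113/365 = $241.4795
April 24 – December 31, 2014: 252 days at 2.15% → $24,000 × 2.15% × 252/365 = $356.2521
Total = $597.7315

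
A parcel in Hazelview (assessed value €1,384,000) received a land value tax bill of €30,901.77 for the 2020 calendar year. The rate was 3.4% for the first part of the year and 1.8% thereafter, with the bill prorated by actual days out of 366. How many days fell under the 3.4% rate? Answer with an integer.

99 days

Let d = days at the first rate; then 366 − d days at the second rate.
€1,384,000 × [3.4%·d + 1.8%·(366−d)] / 366 = €30,901.77
Solving gives d = 99, so the new rate took effect on 9 Apr 2020.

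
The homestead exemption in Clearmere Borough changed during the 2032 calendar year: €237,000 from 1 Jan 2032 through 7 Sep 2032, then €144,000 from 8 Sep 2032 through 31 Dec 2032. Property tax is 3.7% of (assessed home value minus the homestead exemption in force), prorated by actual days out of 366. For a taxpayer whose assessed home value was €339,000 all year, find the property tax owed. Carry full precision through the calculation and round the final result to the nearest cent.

€4,855.19

1 Jan – 7 Sep 2032: 251 days, exemption €237,000 → (€339,000 − €237,000) × 3.7% × 251/366 = €2,588.1803
8 Sep – 31 Dec 2032: 115 days, exemption €144,000 → (€339,000 − €144,000) × 3.7% × 115/366 = €2,267.0082
Total = €4,855.1885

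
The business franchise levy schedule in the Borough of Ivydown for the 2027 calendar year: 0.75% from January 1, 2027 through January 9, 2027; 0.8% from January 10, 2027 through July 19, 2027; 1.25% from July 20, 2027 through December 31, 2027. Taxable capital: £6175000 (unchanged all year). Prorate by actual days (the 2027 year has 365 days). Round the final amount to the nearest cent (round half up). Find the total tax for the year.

£61885.34

January 1 – January 9, 2027: 9 days at 0.75% → £6175000 × 0.75% × 9/365 = £1141.9521
January 10 – July 19, 2027: 191 days at 0.8% → £6175000 × 0.8% × 191/365 = £25850.4110
July 20 – December 31, 2027: 165 days at 1.25% → £6175000 × 1.25% × 165/365 = £34892.9795
Total = £61885.3425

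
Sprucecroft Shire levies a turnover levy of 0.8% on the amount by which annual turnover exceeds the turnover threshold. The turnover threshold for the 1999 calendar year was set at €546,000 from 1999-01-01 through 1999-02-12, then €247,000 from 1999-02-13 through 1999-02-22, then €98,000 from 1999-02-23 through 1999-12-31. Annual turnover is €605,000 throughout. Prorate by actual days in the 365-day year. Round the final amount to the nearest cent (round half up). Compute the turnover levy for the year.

1999-01-01 to 1999-02-12: 43 days, exemption €546,000 → (€605,000 − €546,000) × 0.8% × 43/365 = €55.6055
1999-02-13 to 1999-02-22: 10 days, exemption €247,000 → (€605,000 − €247,000) × 0.8% × 10/365 = €78.4658
1999-02-23 to 1999-12-31: 312 days, exemption €98,000 → (€605,000 − €98,000) × 0.8% × 312/365 = €3,467.0466
Total = €3,601.1178

€3,601.12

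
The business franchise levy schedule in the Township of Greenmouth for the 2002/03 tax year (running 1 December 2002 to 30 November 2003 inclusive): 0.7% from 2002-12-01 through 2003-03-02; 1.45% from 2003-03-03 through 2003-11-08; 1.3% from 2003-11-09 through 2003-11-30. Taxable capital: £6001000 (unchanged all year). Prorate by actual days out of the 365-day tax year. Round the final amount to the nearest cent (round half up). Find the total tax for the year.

2002-12-01 to 2003-03-02: 92 days at 0.7% → £6001000 × 0.7% × 92/365 = £10588.0658
2003-03-03 to 2003-11-08: 251 days at 1.45% → £6001000 × 1.45% × 251/365 = £59837.3685
2003-11-09 to 2003-11-30: 22 days at 1.3% → £6001000 × 1.3% × 22/365 = £4702.1534
Total = £75127.5877

£75127.59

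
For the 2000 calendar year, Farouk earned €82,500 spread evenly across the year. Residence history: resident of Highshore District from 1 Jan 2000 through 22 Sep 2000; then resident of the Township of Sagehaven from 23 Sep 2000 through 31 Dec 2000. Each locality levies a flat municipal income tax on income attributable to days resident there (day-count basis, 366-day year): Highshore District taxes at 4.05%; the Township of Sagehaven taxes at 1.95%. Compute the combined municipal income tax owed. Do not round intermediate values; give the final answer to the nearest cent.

Highshore District, 1 Jan – 22 Sep 2000: 266 days → €82,500 × 4.05% × 266/366 = €2,428.3402
The Township of Sagehaven, 23 Sep – 31 Dec 2000: 100 days → €82,500 × 1.95% × 100/366 = €439.5492
Total = €2,867.8893

€2,867.89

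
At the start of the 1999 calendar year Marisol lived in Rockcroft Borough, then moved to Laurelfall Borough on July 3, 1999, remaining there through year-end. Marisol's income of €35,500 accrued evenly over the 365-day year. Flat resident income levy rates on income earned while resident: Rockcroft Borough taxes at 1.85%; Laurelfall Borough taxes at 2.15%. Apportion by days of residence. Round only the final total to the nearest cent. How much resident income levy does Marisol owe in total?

€709.85

Rockcroft Borough, January 1 – July 2, 1999: 183 days → €35,500 × 1.85% × 183/365 = €329.2747
Laurelfall Borough, July 3 – December 31, 1999: 182 days → €35,500 × 2.15% × 182/365 = €380.5795
Total = €709.8541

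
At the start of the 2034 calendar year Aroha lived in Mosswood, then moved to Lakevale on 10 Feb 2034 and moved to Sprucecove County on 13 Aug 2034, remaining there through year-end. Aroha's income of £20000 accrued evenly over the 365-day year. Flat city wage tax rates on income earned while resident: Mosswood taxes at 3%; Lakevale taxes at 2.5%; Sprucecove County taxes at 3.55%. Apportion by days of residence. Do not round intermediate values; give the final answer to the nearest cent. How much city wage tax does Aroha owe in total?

Mosswood, 1 Jan – 9 Feb 2034: 40 days → £20000 × 3% × 40/365 = £65.7534
Lakevale, 10 Feb – 12 Aug 2034: 184 days → £20000 × 2.5% × 184/365 = £252.0548
Sprucecove County, 13 Aug – 31 Dec 2034: 141 days → £20000 × 3.55% × 141/365 = £274.2740
Total = £592.0822

£592.08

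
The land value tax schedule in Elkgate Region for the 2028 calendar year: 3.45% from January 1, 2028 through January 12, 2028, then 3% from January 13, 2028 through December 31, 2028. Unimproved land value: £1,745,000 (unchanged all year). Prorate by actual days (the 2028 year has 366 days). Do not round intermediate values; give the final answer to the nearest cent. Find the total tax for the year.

£52,607.46

January 1 – January 12, 2028: 12 days at 3.45% → £1,745,000 × 3.45% × 12/366 = £1,973.8525
January 13 – December 31, 2028: 354 days at 3% → £1,745,000 × 3% × 354/366 = £50,633.6066
Total = £52,607.4590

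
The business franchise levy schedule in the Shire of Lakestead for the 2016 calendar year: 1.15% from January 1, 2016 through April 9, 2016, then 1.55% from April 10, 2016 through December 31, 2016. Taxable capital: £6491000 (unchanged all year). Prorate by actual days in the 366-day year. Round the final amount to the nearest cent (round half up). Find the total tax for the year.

January 1 – April 9, 2016: 100 days at 1.15% → £6491000 × 1.15% × 100/366 = £20395.2186
April 10 – December 31, 2016: 266 days at 1.55% → £6491000 × 1.55% × 266/366 = £73121.2923
Total = £93516.5109

£93516.51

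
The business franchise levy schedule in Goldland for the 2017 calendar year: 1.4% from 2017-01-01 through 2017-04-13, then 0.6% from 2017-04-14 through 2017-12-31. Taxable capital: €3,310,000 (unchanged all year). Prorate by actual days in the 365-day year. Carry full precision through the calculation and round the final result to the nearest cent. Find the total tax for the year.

€27,332.44

2017-01-01 to 2017-04-13: 103 days at 1.4% → €3,310,000 × 1.4% × 103/365 = €13,076.7671
2017-04-14 to 2017-12-31: 262 days at 0.6% → €3,310,000 × 0.6% × 262/365 = €14,255.6712
Total = €27,332.4384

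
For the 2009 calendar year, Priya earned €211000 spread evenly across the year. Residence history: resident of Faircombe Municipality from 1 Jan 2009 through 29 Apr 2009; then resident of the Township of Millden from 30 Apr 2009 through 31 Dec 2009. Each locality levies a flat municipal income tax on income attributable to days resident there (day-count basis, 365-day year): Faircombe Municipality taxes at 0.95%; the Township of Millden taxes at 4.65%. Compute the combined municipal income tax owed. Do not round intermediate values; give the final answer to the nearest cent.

€7266.20

Faircombe Municipality, 1 Jan – 29 Apr 2009: 119 days → €211000 × 0.95% × 119/365 = €653.5219
The Township of Millden, 30 Apr – 31 Dec 2009: 246 days → €211000 × 4.65% × 246/365 = €6612.6822
Total = €7266.2041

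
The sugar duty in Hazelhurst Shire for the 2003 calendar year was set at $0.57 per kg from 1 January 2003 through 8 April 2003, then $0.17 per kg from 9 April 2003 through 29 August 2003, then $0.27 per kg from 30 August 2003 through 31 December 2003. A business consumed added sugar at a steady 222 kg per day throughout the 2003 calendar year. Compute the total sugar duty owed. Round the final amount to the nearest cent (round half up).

1 January – 8 April 2003: 98 days × 222 kg/day = 21,756 kg at $0.57/kg → $12,400.92
9 April – 29 August 2003: 143 days × 222 kg/day = 31,746 kg at $0.17/kg → $5,396.82
30 August – 31 December 2003: 124 days × 222 kg/day = 27,528 kg at $0.27/kg → $7,432.56

$25,230.30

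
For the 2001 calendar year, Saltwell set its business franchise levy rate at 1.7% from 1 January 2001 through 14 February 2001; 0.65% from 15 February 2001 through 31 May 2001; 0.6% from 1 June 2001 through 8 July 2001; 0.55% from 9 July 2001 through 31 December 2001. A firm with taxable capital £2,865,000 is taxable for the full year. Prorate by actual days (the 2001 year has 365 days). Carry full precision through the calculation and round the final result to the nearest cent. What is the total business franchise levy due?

£20,800.68

1 January – 14 February 2001: 45 days at 1.7% → £2,865,000 × 1.7% × 45/365 = £6,004.7260
15 February – 31 May 2001: 106 days at 0.65% → £2,865,000 × 0.65% × 106/365 = £5,408.1781
1 June – 8 July 2001: 38 days at 0.6% → £2,865,000 × 0.6% × 38/365 = £1,789.6438
9 July – 31 December 2001: 176 days at 0.55% → £2,865,000 × 0.55% × 176/365 = £7,598.1370
Total = £20,800.6849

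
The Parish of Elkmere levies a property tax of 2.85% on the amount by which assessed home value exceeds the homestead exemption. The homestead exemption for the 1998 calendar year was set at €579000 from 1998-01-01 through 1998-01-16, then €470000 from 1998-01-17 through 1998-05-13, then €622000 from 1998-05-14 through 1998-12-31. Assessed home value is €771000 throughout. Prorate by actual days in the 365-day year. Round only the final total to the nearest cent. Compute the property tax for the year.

1998-01-01 to 1998-01-16: 16 days, exemption €579000 → (€771000 − €579000) × 2.85% × 16/365 = €239.8685
1998-01-17 to 1998-05-13: 117 days, exemption €470000 → (€771000 − €470000) × 2.85% × 117/365 = €2749.8205
1998-05-14 to 1998-12-31: 232 days, exemption €622000 → (€771000 − €622000) × 2.85% × 232/365 = €2699.1452
Total = €5688.8342

€5688.83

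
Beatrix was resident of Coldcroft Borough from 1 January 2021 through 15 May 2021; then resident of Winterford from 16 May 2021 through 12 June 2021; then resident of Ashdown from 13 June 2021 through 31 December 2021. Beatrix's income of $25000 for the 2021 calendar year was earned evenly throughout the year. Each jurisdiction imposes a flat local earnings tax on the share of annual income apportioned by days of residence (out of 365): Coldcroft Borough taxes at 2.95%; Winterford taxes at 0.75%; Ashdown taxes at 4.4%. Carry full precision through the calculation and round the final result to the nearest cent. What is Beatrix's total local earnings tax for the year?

$895.92

Coldcroft Borough, 1 January – 15 May 2021: 135 days → $25000 × 2.95% × 135/365 = $272.7740
Winterford, 16 May – 12 June 2021: 28 days → $25000 × 0.75% × 28/365 = $14.3836
Ashdown, 13 June – 31 December 2021: 202 days → $25000 × 4.4% × 202/365 = $608.7671
Total = $895.9247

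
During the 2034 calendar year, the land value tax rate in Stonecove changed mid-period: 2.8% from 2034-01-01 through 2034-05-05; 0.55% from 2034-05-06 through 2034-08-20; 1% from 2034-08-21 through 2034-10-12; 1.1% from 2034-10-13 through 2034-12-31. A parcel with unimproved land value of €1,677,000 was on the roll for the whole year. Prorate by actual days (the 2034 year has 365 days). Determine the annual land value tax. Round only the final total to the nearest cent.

€25,262.97

2034-01-01 to 2034-05-05: 125 days at 2.8% → €1,677,000 × 2.8% × 125/365 = €16,080.8219
2034-05-06 to 2034-08-20: 107 days at 0.55% → €1,677,000 × 0.55% × 107/365 = €2,703.8753
2034-08-21 to 2034-10-12: 53 days at 1% → €1,677,000 × 1% × 53/365 = €2,435.0959
2034-10-13 to 2034-12-31: 80 days at 1.1% → €1,677,000 × 1.1% × 80/365 = €4,043.1781
Total = €25,262.9712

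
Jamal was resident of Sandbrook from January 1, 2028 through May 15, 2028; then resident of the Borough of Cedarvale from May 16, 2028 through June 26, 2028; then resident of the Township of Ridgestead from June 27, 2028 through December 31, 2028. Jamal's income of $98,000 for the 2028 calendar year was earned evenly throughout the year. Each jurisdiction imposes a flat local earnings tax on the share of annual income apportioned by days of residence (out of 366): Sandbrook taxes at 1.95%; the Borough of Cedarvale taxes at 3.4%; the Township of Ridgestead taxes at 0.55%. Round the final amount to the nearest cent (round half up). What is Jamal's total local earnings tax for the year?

$1,369.32

Sandbrook, January 1 – May 15, 2028: 136 days → $98,000 × 1.95% × 136/366 = $710.0984
The Borough of Cedarvale, May 16 – June 26, 2028: 42 days → $98,000 × 3.4% × 42/366 = $382.3607
The Township of Ridgestead, June 27 – December 31, 2028: 188 days → $98,000 × 0.55% × 188/366 = $276.8634
Total = $1,369.3224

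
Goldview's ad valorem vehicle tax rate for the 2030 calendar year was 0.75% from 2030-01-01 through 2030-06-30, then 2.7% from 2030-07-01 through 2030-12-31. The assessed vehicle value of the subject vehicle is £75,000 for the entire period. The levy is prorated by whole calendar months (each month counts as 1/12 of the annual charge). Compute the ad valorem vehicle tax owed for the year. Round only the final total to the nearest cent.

£1,293.75

2030-01-01 to 2030-06-30: 6 months at 0.75% → £75,000 × 0.75% × 6/12 = £281.2500
2030-07-01 to 2030-12-31: 6 months at 2.7% → £75,000 × 2.7% × 6/12 = £1,012.5000
Total = £1,293.7500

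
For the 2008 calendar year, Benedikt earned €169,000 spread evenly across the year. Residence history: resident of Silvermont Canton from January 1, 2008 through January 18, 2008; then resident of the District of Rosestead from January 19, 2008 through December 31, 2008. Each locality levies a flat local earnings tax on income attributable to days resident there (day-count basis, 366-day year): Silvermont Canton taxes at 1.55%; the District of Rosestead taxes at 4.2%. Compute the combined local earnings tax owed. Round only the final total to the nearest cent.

€6,877.75

Silvermont Canton, January 1 – January 18, 2008: 18 days → €169,000 × 1.55% × 18/366 = €128.8279
The District of Rosestead, January 19 – December 31, 2008: 348 days → €169,000 × 4.2% × 348/366 = €6,748.9180
Total = €6,877.7459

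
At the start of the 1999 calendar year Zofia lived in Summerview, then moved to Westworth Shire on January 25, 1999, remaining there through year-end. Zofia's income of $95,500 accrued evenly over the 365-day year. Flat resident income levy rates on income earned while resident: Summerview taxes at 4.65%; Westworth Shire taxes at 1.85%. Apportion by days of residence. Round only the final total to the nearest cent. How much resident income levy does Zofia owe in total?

$1,942.57

Summerview, January 1 – January 24, 1999: 24 days → $95,500 × 4.65% × 24/365 = $291.9945
Westworth Shire, January 25 – December 31, 1999: 341 days → $95,500 × 1.85% × 341/365 = $1,650.5801
Total = $1,942.5747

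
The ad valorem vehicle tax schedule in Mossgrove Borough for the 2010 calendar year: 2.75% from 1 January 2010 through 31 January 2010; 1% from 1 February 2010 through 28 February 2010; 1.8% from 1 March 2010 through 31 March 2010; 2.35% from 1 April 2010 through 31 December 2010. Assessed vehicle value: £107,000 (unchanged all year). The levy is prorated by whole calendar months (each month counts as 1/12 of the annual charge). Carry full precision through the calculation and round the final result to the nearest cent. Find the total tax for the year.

£2,380.75

1 January – 31 January 2010: 1 month at 2.75% → £107,000 × 2.75% × 1/12 = £245.2083
1 February – 28 February 2010: 1 month at 1% → £107,000 × 1% × 1/12 = £89.1667
1 March – 31 March 2010: 1 month at 1.8% → £107,000 × 1.8% × 1/12 = £160.5000
1 April – 31 December 2010: 9 months at 2.35% → £107,000 × 2.35% × 9/12 = £1,885.8750
Total = £2,380.7500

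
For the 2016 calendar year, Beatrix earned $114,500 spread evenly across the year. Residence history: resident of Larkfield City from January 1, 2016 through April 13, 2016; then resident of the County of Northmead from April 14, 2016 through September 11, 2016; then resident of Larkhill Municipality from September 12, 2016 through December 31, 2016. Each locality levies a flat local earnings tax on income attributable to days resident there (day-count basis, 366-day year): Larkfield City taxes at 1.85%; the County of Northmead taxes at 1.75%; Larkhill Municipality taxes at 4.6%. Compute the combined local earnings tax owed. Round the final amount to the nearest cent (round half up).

Larkfield City, January 1 – April 13, 2016: 104 days → $114,500 × 1.85% × 104/366 = $601.9071
The County of Northmead, April 14 – September 11, 2016: 151 days → $114,500 × 1.75% × 151/366 = $826.6837
Larkhill Municipality, September 12 – December 31, 2016: 111 days → $114,500 × 4.6% × 111/366 = $1,597.3689
Total = $3,025.9597

$3,025.96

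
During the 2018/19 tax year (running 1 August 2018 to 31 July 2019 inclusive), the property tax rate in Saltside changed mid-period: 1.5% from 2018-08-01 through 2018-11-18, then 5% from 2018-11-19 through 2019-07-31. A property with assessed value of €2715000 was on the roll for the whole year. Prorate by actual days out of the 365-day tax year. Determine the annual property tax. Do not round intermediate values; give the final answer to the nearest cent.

2018-08-01 to 2018-11-18: 110 days at 1.5% → €2715000 × 1.5% × 110/365 = €12273.2877
2018-11-19 to 2019-07-31: 255 days at 5% → €2715000 × 5% × 255/365 = €94839.0411
Total = €107112.3288

€107112.33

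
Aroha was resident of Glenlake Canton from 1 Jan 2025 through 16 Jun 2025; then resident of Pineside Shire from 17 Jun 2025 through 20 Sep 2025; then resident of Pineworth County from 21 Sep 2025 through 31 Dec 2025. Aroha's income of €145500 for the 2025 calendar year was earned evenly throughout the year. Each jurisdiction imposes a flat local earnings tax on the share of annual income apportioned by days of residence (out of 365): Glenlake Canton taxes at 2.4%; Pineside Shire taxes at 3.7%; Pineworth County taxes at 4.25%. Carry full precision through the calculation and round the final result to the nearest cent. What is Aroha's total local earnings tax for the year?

€4741.71

Glenlake Canton, 1 Jan – 16 Jun 2025: 167 days → €145500 × 2.4% × 167/365 = €1597.7096
Pineside Shire, 17 Jun – 20 Sep 2025: 96 days → €145500 × 3.7% × 96/365 = €1415.9342
Pineworth County, 21 Sep – 31 Dec 2025: 102 days → €145500 × 4.25% × 102/365 = €1728.0616
Total = €4741.7055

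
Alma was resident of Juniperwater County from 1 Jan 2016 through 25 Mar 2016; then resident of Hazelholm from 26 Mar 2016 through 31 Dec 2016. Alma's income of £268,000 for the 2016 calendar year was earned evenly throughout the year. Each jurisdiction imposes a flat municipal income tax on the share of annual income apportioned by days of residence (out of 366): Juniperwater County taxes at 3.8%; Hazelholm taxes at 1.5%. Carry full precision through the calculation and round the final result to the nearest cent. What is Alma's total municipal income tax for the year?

Juniperwater County, 1 Jan – 25 Mar 2016: 85 days → £268,000 × 3.8% × 85/366 = £2,365.1366
Hazelholm, 26 Mar – 31 Dec 2016: 281 days → £268,000 × 1.5% × 281/366 = £3,086.3934
Total = £5,451.5301

£5,451.53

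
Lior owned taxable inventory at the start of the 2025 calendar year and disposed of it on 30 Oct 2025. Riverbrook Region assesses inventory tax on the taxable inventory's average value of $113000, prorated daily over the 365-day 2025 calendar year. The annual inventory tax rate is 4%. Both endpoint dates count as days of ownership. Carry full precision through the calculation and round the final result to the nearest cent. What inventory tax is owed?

Days held (1 Jan – 30 Oct 2025): 303 out of 365
Tax = $113000 × 4% × 303/365 = $3752.2192

$3752.22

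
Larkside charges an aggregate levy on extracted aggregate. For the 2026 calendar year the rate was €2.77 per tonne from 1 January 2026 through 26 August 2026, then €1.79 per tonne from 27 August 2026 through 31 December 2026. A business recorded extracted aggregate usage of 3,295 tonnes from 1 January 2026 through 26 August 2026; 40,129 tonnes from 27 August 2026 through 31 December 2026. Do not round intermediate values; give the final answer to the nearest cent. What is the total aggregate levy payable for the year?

1 January – 26 August 2026: 3,295 tonnes at €2.77/tonne → €9,127.15
27 August – 31 December 2026: 40,129 tonnes at €1.79/tonne → €71,830.91

€80,958.06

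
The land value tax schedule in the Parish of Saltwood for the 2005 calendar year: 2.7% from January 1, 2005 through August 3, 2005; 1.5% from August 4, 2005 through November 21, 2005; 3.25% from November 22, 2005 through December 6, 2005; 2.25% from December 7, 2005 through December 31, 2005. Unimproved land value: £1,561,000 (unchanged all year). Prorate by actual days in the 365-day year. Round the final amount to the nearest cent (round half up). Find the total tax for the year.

January 1 – August 3, 2005: 215 days at 2.7% → £1,561,000 × 2.7% × 215/365 = £24,826.3151
August 4 – November 21, 2005: 110 days at 1.5% → £1,561,000 × 1.5% × 110/365 = £7,056.5753
November 22 – December 6, 2005: 15 days at 3.25% → £1,561,000 × 3.25% × 15/365 = £2,084.8973
December 7 – December 31, 2005: 25 days at 2.25% → £1,561,000 × 2.25% × 25/365 = £2,405.6507
Total = £36,373.4384

£36,373.44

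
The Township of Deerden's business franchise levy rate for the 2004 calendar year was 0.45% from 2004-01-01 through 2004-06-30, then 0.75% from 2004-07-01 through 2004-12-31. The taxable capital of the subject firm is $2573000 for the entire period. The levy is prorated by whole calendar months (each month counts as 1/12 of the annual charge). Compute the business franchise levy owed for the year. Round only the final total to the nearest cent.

$15438.00

2004-01-01 to 2004-06-30: 6 months at 0.45% → $2573000 × 0.45% × 6/12 = $5789.2500
2004-07-01 to 2004-12-31: 6 months at 0.75% → $2573000 × 0.75% × 6/12 = $9648.7500
Total = $15438.0000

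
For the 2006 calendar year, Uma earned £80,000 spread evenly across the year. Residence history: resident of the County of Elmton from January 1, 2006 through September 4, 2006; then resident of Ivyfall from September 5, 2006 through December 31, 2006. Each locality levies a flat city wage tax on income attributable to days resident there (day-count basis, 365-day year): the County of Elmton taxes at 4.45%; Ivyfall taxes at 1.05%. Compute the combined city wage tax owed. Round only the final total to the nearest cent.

£2,680.66

The County of Elmton, January 1 – September 4, 2006: 247 days → £80,000 × 4.45% × 247/365 = £2,409.0959
Ivyfall, September 5 – December 31, 2006: 118 days → £80,000 × 1.05% × 118/365 = £271.5616
Total = £2,680.6575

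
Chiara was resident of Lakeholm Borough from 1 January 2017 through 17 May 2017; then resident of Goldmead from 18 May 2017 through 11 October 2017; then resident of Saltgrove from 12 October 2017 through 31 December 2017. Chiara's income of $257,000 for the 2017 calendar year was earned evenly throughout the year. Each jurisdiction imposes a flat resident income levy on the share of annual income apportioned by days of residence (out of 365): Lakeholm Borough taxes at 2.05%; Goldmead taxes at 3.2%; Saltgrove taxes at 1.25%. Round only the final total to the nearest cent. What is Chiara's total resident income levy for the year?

$6,002.53

Lakeholm Borough, 1 January – 17 May 2017: 137 days → $257,000 × 2.05% × 137/365 = $1,977.4918
Goldmead, 18 May – 11 October 2017: 147 days → $257,000 × 3.2% × 147/365 = $3,312.1315
Saltgrove, 12 October – 31 December 2017: 81 days → $257,000 × 1.25% × 81/365 = $712.9110
Total = $6,002.5342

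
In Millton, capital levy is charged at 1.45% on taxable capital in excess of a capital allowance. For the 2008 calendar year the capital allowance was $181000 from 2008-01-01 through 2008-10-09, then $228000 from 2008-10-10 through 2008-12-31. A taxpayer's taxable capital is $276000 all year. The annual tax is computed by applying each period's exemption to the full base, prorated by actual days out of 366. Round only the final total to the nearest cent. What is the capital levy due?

2008-01-01 to 2008-10-09: 283 days, exemption $181000 → ($276000 − $181000) × 1.45% × 283/366 = $1065.1161
2008-10-10 to 2008-12-31: 83 days, exemption $228000 → ($276000 − $228000) × 1.45% × 83/366 = $157.8361
Total = $1222.9522

$1222.95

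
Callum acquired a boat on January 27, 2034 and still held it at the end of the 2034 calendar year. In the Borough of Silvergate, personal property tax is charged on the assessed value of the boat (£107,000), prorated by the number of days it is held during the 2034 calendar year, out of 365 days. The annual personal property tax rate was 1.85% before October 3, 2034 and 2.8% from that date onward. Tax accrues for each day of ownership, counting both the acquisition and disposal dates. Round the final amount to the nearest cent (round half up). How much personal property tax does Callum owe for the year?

£2,089.14

January 27 – October 2, 2034: 249 days at 1.85% → £107,000 × 1.85% × 249/365 = £1,350.3986
October 3 – December 31, 2034: 90 days at 2.8% → £107,000 × 2.8% × 90/365 = £738.7397
Total = £2,089.1384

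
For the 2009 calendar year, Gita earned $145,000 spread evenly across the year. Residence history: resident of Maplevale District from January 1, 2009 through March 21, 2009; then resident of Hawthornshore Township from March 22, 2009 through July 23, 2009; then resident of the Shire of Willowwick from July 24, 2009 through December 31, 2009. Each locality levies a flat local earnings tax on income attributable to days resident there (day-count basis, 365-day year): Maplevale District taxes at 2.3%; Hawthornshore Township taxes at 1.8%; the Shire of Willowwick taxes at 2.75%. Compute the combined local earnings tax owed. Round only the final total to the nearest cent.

$3,376.51

Maplevale District, January 1 – March 21, 2009: 80 days → $145,000 × 2.3% × 80/365 = $730.9589
Hawthornshore Township, March 22 – July 23, 2009: 124 days → $145,000 × 1.8% × 124/365 = $886.6849
The Shire of Willowwick, July 24 – December 31, 2009: 161 days → $145,000 × 2.75% × 161/365 = $1,758.8699
Total = $3,376.5137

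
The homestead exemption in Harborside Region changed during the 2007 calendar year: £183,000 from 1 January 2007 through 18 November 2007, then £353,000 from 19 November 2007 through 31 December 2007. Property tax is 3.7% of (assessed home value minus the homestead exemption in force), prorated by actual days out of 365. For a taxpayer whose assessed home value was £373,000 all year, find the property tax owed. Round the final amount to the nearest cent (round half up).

1 January – 18 November 2007: 322 days, exemption £183,000 → (£373,000 − £183,000) × 3.7% × 322/365 = £6,201.8082
19 November – 31 December 2007: 43 days, exemption £353,000 → (£373,000 − £353,000) × 3.7% × 43/365 = £87.1781
Total = £6,288.9863

£6,288.99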